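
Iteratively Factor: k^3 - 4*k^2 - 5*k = (k - 5)*(k^2 + k) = k*(k - 5)*(k + 1)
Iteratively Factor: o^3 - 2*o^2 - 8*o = (o)*(o^2 - 2*o - 8) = o*(o - 4)*(o + 2)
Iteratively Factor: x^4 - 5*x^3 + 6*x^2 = (x)*(x^3 - 5*x^2 + 6*x) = x*(x - 3)*(x^2 - 2*x) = x*(x - 3)*(x - 2)*(x)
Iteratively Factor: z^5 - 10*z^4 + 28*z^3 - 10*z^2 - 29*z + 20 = (z - 1)*(z^4 - 9*z^3 + 19*z^2 + 9*z - 20) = (z - 5)*(z - 1)*(z^3 - 4*z^2 - z + 4) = (z - 5)*(z - 1)*(z + 1)*(z^2 - 5*z + 4) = (z - 5)*(z - 4)*(z - 1)*(z + 1)*(z - 1)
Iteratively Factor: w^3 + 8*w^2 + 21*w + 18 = (w + 3)*(w^2 + 5*w + 6) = (w + 3)^2*(w + 2)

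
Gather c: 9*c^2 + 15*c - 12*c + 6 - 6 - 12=9*c^2 + 3*c - 12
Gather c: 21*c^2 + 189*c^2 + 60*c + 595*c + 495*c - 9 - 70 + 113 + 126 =210*c^2 + 1150*c + 160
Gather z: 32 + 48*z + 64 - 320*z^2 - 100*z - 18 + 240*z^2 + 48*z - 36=-80*z^2 - 4*z + 42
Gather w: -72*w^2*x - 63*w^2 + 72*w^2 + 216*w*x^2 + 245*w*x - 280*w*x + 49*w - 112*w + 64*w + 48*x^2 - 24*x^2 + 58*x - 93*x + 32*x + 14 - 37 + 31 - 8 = w^2*(9 - 72*x) + w*(216*x^2 - 35*x + 1) + 24*x^2 - 3*x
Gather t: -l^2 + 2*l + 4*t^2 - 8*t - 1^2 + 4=-l^2 + 2*l + 4*t^2 - 8*t + 3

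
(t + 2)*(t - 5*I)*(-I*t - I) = -I*t^3 - 5*t^2 - 3*I*t^2 - 15*t - 2*I*t - 10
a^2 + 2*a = a*(a + 2)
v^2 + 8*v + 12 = (v + 2)*(v + 6)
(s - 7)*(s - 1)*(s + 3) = s^3 - 5*s^2 - 17*s + 21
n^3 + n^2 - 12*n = n*(n - 3)*(n + 4)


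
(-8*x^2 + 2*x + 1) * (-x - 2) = 8*x^3 + 14*x^2 - 5*x - 2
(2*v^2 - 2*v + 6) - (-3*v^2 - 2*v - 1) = 5*v^2 + 7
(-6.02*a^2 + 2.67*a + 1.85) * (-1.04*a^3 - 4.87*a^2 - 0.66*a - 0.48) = 6.2608*a^5 + 26.5406*a^4 - 10.9537*a^3 - 7.8821*a^2 - 2.5026*a - 0.888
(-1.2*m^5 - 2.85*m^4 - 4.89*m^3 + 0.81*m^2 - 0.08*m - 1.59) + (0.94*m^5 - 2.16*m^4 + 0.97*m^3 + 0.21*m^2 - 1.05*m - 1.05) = -0.26*m^5 - 5.01*m^4 - 3.92*m^3 + 1.02*m^2 - 1.13*m - 2.64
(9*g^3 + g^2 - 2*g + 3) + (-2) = 9*g^3 + g^2 - 2*g + 1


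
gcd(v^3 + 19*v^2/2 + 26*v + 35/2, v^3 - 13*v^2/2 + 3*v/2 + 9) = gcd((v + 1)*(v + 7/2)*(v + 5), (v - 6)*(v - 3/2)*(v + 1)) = v + 1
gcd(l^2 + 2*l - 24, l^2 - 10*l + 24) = l - 4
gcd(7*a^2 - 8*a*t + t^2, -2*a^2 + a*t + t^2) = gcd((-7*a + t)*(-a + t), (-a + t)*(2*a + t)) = -a + t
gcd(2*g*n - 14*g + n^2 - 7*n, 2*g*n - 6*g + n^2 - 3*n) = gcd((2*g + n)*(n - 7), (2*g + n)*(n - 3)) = 2*g + n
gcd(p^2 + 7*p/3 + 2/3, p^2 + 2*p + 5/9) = p + 1/3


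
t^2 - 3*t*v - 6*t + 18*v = (t - 6)*(t - 3*v)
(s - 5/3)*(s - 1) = s^2 - 8*s/3 + 5/3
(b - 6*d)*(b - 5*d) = b^2 - 11*b*d + 30*d^2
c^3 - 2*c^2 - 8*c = c*(c - 4)*(c + 2)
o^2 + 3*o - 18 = (o - 3)*(o + 6)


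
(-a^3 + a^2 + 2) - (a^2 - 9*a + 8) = -a^3 + 9*a - 6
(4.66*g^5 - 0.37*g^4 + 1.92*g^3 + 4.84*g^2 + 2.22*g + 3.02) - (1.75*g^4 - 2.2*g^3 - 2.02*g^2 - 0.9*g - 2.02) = 4.66*g^5 - 2.12*g^4 + 4.12*g^3 + 6.86*g^2 + 3.12*g + 5.04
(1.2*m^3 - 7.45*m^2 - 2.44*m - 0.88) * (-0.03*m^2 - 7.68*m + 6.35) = -0.036*m^5 - 8.9925*m^4 + 64.9092*m^3 - 28.5419*m^2 - 8.7356*m - 5.588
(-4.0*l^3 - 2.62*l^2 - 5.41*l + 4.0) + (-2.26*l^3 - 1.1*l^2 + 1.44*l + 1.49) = -6.26*l^3 - 3.72*l^2 - 3.97*l + 5.49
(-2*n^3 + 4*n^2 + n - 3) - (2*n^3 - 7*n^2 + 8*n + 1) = -4*n^3 + 11*n^2 - 7*n - 4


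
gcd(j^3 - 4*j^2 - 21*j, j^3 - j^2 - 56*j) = j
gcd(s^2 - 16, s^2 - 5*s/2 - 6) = s - 4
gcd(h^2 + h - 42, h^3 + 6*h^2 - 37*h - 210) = h^2 + h - 42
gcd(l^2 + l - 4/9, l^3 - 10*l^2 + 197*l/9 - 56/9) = l - 1/3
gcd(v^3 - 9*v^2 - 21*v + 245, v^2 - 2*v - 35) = v^2 - 2*v - 35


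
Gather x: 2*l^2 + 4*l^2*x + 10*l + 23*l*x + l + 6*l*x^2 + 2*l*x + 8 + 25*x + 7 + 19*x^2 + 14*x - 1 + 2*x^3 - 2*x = 2*l^2 + 11*l + 2*x^3 + x^2*(6*l + 19) + x*(4*l^2 + 25*l + 37) + 14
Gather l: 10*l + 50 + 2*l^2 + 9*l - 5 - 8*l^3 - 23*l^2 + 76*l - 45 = -8*l^3 - 21*l^2 + 95*l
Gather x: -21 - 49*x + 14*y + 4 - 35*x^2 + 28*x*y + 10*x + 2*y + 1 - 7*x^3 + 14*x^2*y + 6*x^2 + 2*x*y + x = -7*x^3 + x^2*(14*y - 29) + x*(30*y - 38) + 16*y - 16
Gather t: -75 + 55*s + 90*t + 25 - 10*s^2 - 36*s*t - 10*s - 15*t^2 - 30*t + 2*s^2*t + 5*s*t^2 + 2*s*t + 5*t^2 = -10*s^2 + 45*s + t^2*(5*s - 10) + t*(2*s^2 - 34*s + 60) - 50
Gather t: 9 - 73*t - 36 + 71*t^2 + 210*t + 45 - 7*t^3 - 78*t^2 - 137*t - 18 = -7*t^3 - 7*t^2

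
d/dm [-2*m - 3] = -2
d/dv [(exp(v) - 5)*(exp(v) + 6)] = (2*exp(v) + 1)*exp(v)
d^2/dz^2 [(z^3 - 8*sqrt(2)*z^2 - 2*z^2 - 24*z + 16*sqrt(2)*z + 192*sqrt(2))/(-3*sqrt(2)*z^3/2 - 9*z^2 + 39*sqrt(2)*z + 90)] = 4*(2*z^6 + 11*sqrt(2)*z^6 - 48*sqrt(2)*z^5 - 6*z^5 - 492*sqrt(2)*z^4 - 132*z^4 - 4408*z^3 - 128*sqrt(2)*z^3 - 4680*z^2 + 10908*sqrt(2)*z^2 - 8640*sqrt(2)*z + 62856*z - 168672*sqrt(2) + 28560)/(3*(sqrt(2)*z^9 + 18*z^8 - 24*sqrt(2)*z^7 - 1008*z^6 - 456*sqrt(2)*z^5 + 18288*z^4 + 15904*sqrt(2)*z^3 - 89280*z^2 - 140400*sqrt(2)*z - 108000))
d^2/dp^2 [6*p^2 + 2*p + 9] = 12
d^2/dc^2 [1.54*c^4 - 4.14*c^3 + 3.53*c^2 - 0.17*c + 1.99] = 18.48*c^2 - 24.84*c + 7.06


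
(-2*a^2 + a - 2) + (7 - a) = 5 - 2*a^2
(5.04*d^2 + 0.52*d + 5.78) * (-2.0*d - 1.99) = -10.08*d^3 - 11.0696*d^2 - 12.5948*d - 11.5022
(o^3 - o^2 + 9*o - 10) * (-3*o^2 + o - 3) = -3*o^5 + 4*o^4 - 31*o^3 + 42*o^2 - 37*o + 30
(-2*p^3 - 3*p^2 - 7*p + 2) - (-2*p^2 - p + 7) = -2*p^3 - p^2 - 6*p - 5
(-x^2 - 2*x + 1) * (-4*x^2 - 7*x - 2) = 4*x^4 + 15*x^3 + 12*x^2 - 3*x - 2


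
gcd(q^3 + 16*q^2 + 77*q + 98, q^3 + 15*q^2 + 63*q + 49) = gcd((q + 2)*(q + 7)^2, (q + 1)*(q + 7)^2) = q^2 + 14*q + 49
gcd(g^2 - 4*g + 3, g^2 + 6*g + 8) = 1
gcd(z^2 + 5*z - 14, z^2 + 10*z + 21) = z + 7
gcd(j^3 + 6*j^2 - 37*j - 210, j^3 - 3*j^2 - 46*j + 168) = j^2 + j - 42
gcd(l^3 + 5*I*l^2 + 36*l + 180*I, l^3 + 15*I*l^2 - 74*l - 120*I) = l^2 + 11*I*l - 30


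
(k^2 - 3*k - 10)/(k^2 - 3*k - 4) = (-k^2 + 3*k + 10)/(-k^2 + 3*k + 4)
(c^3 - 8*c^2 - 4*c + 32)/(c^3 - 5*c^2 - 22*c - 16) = (c - 2)/(c + 1)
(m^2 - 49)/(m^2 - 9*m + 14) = (m + 7)/(m - 2)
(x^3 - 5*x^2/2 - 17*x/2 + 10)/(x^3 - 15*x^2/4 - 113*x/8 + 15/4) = 4*(x^2 - 5*x + 4)/(4*x^2 - 25*x + 6)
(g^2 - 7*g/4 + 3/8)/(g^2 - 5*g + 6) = (8*g^2 - 14*g + 3)/(8*(g^2 - 5*g + 6))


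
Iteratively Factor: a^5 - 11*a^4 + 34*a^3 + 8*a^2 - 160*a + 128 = (a - 4)*(a^4 - 7*a^3 + 6*a^2 + 32*a - 32) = (a - 4)*(a - 1)*(a^3 - 6*a^2 + 32) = (a - 4)^2*(a - 1)*(a^2 - 2*a - 8) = (a - 4)^2*(a - 1)*(a + 2)*(a - 4)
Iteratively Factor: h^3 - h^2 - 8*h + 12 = (h + 3)*(h^2 - 4*h + 4) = (h - 2)*(h + 3)*(h - 2)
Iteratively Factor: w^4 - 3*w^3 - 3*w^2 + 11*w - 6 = (w + 2)*(w^3 - 5*w^2 + 7*w - 3) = (w - 1)*(w + 2)*(w^2 - 4*w + 3) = (w - 1)^2*(w + 2)*(w - 3)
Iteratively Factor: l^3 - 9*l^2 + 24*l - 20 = (l - 5)*(l^2 - 4*l + 4) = (l - 5)*(l - 2)*(l - 2)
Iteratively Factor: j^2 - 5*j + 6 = (j - 2)*(j - 3)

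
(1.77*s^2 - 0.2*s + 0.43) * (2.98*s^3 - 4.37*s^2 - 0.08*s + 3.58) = 5.2746*s^5 - 8.3309*s^4 + 2.0138*s^3 + 4.4735*s^2 - 0.7504*s + 1.5394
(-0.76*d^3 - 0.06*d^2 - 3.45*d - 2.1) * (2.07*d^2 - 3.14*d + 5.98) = -1.5732*d^5 + 2.2622*d^4 - 11.4979*d^3 + 6.1272*d^2 - 14.037*d - 12.558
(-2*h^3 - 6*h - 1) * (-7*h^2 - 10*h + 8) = 14*h^5 + 20*h^4 + 26*h^3 + 67*h^2 - 38*h - 8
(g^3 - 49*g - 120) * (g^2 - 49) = g^5 - 98*g^3 - 120*g^2 + 2401*g + 5880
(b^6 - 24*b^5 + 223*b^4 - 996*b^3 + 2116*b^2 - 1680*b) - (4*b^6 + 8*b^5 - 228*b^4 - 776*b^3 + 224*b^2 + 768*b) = -3*b^6 - 32*b^5 + 451*b^4 - 220*b^3 + 1892*b^2 - 2448*b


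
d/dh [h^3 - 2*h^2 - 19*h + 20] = 3*h^2 - 4*h - 19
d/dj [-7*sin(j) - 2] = -7*cos(j)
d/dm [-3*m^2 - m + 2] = -6*m - 1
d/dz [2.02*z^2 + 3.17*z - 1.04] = 4.04*z + 3.17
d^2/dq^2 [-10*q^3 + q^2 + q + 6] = 2 - 60*q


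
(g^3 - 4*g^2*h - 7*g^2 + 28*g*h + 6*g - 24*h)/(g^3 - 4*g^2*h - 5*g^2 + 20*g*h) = (g^2 - 7*g + 6)/(g*(g - 5))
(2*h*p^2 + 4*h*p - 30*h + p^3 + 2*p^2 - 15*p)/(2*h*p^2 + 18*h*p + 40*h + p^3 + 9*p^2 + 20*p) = (p - 3)/(p + 4)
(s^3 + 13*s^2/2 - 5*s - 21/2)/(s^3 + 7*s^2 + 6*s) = (2*s^2 + 11*s - 21)/(2*s*(s + 6))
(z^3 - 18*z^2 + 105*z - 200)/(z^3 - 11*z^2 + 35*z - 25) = (z - 8)/(z - 1)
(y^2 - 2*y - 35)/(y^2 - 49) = (y + 5)/(y + 7)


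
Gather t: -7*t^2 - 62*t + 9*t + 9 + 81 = -7*t^2 - 53*t + 90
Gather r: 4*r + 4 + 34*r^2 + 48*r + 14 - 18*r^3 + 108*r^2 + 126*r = -18*r^3 + 142*r^2 + 178*r + 18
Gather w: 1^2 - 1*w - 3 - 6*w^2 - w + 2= -6*w^2 - 2*w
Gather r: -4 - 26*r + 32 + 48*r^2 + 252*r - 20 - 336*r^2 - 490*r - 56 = -288*r^2 - 264*r - 48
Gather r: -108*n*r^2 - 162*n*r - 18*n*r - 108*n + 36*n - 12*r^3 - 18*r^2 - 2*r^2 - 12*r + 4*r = -72*n - 12*r^3 + r^2*(-108*n - 20) + r*(-180*n - 8)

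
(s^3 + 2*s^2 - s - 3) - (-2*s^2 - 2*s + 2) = s^3 + 4*s^2 + s - 5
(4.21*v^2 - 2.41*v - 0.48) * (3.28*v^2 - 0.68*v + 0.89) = 13.8088*v^4 - 10.7676*v^3 + 3.8113*v^2 - 1.8185*v - 0.4272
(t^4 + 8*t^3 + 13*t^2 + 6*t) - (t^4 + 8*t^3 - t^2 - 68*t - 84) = 14*t^2 + 74*t + 84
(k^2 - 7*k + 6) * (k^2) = k^4 - 7*k^3 + 6*k^2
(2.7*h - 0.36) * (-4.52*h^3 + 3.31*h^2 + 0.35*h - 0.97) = -12.204*h^4 + 10.5642*h^3 - 0.2466*h^2 - 2.745*h + 0.3492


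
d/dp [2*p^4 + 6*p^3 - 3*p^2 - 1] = 2*p*(4*p^2 + 9*p - 3)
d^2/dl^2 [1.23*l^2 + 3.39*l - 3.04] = 2.46000000000000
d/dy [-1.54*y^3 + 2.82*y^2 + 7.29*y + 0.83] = -4.62*y^2 + 5.64*y + 7.29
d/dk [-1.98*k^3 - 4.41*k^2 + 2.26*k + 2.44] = -5.94*k^2 - 8.82*k + 2.26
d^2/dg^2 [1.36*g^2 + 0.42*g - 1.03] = 2.72000000000000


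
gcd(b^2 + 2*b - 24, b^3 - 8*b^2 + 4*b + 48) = b - 4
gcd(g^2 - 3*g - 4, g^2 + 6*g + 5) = g + 1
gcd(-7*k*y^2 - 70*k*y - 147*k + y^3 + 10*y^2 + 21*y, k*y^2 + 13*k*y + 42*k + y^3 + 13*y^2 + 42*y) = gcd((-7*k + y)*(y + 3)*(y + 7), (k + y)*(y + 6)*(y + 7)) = y + 7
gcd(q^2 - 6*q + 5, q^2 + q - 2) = q - 1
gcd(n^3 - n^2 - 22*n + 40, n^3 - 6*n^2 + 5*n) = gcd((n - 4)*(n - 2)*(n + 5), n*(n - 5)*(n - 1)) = 1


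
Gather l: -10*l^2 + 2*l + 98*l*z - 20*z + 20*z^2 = -10*l^2 + l*(98*z + 2) + 20*z^2 - 20*z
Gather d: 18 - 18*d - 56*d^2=-56*d^2 - 18*d + 18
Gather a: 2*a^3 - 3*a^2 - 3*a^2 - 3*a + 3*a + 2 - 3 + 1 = 2*a^3 - 6*a^2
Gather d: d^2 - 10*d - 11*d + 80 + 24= d^2 - 21*d + 104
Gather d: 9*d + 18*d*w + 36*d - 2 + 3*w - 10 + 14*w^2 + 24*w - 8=d*(18*w + 45) + 14*w^2 + 27*w - 20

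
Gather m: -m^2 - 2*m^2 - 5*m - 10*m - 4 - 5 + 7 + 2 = -3*m^2 - 15*m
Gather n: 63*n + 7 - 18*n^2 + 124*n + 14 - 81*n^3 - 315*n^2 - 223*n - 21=-81*n^3 - 333*n^2 - 36*n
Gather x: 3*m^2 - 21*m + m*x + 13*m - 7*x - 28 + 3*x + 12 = 3*m^2 - 8*m + x*(m - 4) - 16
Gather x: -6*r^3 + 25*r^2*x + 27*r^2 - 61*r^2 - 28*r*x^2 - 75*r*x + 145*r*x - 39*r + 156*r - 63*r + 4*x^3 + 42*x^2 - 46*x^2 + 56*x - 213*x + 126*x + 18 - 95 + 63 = -6*r^3 - 34*r^2 + 54*r + 4*x^3 + x^2*(-28*r - 4) + x*(25*r^2 + 70*r - 31) - 14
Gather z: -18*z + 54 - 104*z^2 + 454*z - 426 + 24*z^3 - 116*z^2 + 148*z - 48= 24*z^3 - 220*z^2 + 584*z - 420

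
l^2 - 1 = (l - 1)*(l + 1)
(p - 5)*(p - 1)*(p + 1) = p^3 - 5*p^2 - p + 5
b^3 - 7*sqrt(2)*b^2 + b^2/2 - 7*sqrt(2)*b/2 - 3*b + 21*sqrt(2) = (b - 3/2)*(b + 2)*(b - 7*sqrt(2))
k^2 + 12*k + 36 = (k + 6)^2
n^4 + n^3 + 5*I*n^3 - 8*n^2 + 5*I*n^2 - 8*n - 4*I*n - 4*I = (n + 1)*(n + I)*(n + 2*I)^2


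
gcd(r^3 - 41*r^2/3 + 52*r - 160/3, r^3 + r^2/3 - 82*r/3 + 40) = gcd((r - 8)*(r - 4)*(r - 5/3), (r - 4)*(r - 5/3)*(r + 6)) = r^2 - 17*r/3 + 20/3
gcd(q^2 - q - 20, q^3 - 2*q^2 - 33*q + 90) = q - 5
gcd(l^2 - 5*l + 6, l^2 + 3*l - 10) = l - 2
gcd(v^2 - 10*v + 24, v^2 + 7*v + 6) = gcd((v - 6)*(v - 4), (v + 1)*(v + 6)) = 1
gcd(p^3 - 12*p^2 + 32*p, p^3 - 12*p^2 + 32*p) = p^3 - 12*p^2 + 32*p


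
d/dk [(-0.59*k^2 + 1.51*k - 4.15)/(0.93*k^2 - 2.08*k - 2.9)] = (-0.1771*k^2 + 11.141*k - 13.011)/(0.8649*k^4 - 3.8688*k^3 - 1.0676*k^2 + 12.064*k + 8.41)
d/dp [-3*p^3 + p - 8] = 1 - 9*p^2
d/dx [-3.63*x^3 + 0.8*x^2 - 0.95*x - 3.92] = -10.89*x^2 + 1.6*x - 0.95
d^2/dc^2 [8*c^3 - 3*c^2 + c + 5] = 48*c - 6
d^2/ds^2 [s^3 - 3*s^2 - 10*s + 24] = 6*s - 6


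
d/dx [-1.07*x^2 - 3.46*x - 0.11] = -2.14*x - 3.46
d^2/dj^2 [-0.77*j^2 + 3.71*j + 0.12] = -1.54000000000000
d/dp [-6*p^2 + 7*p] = 7 - 12*p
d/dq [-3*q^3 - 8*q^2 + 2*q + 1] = -9*q^2 - 16*q + 2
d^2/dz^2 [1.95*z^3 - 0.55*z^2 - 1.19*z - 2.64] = 11.7*z - 1.1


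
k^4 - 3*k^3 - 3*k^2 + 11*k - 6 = (k - 3)*(k - 1)^2*(k + 2)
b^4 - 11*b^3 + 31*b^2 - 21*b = b*(b - 7)*(b - 3)*(b - 1)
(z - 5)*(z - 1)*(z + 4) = z^3 - 2*z^2 - 19*z + 20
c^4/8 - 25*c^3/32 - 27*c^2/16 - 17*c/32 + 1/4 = (c/4 + 1/4)*(c/2 + 1/2)*(c - 8)*(c - 1/4)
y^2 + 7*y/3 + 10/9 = (y + 2/3)*(y + 5/3)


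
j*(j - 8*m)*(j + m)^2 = j^4 - 6*j^3*m - 15*j^2*m^2 - 8*j*m^3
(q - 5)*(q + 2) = q^2 - 3*q - 10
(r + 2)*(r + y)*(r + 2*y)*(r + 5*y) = r^4 + 8*r^3*y + 2*r^3 + 17*r^2*y^2 + 16*r^2*y + 10*r*y^3 + 34*r*y^2 + 20*y^3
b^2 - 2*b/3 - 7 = (b - 3)*(b + 7/3)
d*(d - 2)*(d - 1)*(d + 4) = d^4 + d^3 - 10*d^2 + 8*d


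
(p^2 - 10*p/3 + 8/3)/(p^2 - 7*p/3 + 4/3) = (p - 2)/(p - 1)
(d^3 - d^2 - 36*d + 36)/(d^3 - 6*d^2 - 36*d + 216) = (d - 1)/(d - 6)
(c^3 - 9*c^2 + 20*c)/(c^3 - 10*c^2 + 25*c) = (c - 4)/(c - 5)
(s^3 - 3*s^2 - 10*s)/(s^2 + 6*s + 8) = s*(s - 5)/(s + 4)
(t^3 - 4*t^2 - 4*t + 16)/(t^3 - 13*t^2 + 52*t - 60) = (t^2 - 2*t - 8)/(t^2 - 11*t + 30)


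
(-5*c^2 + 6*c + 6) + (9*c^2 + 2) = 4*c^2 + 6*c + 8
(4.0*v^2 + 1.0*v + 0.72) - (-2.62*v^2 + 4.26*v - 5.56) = 6.62*v^2 - 3.26*v + 6.28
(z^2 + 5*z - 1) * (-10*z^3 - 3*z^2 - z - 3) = -10*z^5 - 53*z^4 - 6*z^3 - 5*z^2 - 14*z + 3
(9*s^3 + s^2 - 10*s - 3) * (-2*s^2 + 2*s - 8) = -18*s^5 + 16*s^4 - 50*s^3 - 22*s^2 + 74*s + 24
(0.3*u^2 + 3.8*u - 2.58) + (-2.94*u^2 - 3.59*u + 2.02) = -2.64*u^2 + 0.21*u - 0.56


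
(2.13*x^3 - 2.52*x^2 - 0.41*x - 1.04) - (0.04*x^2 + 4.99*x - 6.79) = 2.13*x^3 - 2.56*x^2 - 5.4*x + 5.75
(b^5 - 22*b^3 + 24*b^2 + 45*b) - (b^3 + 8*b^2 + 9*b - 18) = b^5 - 23*b^3 + 16*b^2 + 36*b + 18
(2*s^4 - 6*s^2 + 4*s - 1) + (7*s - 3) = 2*s^4 - 6*s^2 + 11*s - 4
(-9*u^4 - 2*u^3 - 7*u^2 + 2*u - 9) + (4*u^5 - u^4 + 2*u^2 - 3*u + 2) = 4*u^5 - 10*u^4 - 2*u^3 - 5*u^2 - u - 7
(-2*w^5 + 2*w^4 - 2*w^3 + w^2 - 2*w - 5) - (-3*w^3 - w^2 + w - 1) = -2*w^5 + 2*w^4 + w^3 + 2*w^2 - 3*w - 4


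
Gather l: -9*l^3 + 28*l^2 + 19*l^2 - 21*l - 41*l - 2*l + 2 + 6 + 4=-9*l^3 + 47*l^2 - 64*l + 12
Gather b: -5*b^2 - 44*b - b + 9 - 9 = -5*b^2 - 45*b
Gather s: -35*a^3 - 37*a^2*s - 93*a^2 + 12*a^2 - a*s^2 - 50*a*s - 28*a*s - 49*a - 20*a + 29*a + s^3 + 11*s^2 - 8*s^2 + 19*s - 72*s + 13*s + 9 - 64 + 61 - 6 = -35*a^3 - 81*a^2 - 40*a + s^3 + s^2*(3 - a) + s*(-37*a^2 - 78*a - 40)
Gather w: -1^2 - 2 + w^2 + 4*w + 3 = w^2 + 4*w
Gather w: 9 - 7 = 2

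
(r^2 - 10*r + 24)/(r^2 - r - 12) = (r - 6)/(r + 3)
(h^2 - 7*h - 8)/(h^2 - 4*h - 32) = (h + 1)/(h + 4)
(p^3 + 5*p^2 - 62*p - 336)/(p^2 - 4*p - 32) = (p^2 + 13*p + 42)/(p + 4)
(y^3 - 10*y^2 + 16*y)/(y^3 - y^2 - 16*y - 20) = y*(-y^2 + 10*y - 16)/(-y^3 + y^2 + 16*y + 20)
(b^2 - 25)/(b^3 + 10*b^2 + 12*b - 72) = (b^2 - 25)/(b^3 + 10*b^2 + 12*b - 72)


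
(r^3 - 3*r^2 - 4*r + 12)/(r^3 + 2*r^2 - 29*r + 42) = (r + 2)/(r + 7)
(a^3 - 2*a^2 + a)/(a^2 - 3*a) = (a^2 - 2*a + 1)/(a - 3)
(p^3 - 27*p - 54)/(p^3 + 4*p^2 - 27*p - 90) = (p^2 - 3*p - 18)/(p^2 + p - 30)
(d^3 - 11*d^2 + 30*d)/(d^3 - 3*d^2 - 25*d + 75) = d*(d - 6)/(d^2 + 2*d - 15)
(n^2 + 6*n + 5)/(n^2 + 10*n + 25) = (n + 1)/(n + 5)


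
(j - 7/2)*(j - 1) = j^2 - 9*j/2 + 7/2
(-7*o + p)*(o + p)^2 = -7*o^3 - 13*o^2*p - 5*o*p^2 + p^3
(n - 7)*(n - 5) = n^2 - 12*n + 35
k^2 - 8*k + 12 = (k - 6)*(k - 2)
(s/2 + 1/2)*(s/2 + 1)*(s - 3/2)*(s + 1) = s^4/4 + 5*s^3/8 - s^2/4 - 11*s/8 - 3/4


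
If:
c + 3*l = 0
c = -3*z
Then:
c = -3*z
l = z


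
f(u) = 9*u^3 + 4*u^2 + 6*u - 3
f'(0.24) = 9.48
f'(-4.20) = 448.68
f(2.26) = 134.88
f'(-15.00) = 5961.00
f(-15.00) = -29568.00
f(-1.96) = -67.16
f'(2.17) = 150.50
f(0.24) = -1.21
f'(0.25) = 9.69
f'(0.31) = 11.07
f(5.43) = 1588.45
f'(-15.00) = 5961.00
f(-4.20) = -624.43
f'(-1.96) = 94.04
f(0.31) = -0.49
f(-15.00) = -29568.00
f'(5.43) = 845.53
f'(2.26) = 161.99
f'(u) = 27*u^2 + 8*u + 6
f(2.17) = 120.82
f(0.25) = -1.11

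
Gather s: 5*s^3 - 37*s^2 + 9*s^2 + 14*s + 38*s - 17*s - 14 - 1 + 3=5*s^3 - 28*s^2 + 35*s - 12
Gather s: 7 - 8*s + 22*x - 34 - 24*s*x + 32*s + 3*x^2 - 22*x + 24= s*(24 - 24*x) + 3*x^2 - 3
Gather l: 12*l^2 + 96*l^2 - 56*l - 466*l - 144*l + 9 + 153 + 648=108*l^2 - 666*l + 810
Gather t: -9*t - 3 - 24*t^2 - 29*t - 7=-24*t^2 - 38*t - 10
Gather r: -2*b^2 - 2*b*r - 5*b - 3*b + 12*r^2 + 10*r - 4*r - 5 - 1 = -2*b^2 - 8*b + 12*r^2 + r*(6 - 2*b) - 6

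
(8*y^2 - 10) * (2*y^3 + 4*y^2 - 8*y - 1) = 16*y^5 + 32*y^4 - 84*y^3 - 48*y^2 + 80*y + 10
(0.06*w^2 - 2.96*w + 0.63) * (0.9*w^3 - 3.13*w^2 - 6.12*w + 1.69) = 0.054*w^5 - 2.8518*w^4 + 9.4646*w^3 + 16.2447*w^2 - 8.858*w + 1.0647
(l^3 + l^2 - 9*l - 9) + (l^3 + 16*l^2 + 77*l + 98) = 2*l^3 + 17*l^2 + 68*l + 89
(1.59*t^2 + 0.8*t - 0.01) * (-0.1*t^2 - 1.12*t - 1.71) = -0.159*t^4 - 1.8608*t^3 - 3.6139*t^2 - 1.3568*t + 0.0171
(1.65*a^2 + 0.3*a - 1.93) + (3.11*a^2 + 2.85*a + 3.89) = 4.76*a^2 + 3.15*a + 1.96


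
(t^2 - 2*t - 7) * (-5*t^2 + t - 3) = -5*t^4 + 11*t^3 + 30*t^2 - t + 21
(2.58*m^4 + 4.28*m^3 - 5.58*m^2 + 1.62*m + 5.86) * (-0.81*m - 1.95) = -2.0898*m^5 - 8.4978*m^4 - 3.8262*m^3 + 9.5688*m^2 - 7.9056*m - 11.427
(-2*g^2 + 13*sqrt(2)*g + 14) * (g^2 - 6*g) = -2*g^4 + 12*g^3 + 13*sqrt(2)*g^3 - 78*sqrt(2)*g^2 + 14*g^2 - 84*g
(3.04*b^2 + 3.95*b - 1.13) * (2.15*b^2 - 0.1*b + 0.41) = 6.536*b^4 + 8.1885*b^3 - 1.5781*b^2 + 1.7325*b - 0.4633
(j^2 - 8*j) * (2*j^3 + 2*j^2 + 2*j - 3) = 2*j^5 - 14*j^4 - 14*j^3 - 19*j^2 + 24*j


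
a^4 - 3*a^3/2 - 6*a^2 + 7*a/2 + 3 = (a - 3)*(a - 1)*(a + 1/2)*(a + 2)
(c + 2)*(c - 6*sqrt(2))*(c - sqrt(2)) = c^3 - 7*sqrt(2)*c^2 + 2*c^2 - 14*sqrt(2)*c + 12*c + 24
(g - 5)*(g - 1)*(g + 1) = g^3 - 5*g^2 - g + 5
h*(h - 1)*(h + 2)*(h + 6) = h^4 + 7*h^3 + 4*h^2 - 12*h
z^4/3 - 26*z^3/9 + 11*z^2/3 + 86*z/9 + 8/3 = (z/3 + 1/3)*(z - 6)*(z - 4)*(z + 1/3)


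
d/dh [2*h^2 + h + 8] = 4*h + 1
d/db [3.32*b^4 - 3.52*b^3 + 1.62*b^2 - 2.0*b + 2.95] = 13.28*b^3 - 10.56*b^2 + 3.24*b - 2.0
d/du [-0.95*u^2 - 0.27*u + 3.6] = -1.9*u - 0.27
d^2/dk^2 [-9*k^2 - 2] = -18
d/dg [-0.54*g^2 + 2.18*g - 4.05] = 2.18 - 1.08*g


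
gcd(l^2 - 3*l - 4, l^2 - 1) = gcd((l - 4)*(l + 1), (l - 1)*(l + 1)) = l + 1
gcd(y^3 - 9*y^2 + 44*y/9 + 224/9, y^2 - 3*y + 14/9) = y - 7/3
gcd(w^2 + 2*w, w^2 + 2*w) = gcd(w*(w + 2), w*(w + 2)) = w^2 + 2*w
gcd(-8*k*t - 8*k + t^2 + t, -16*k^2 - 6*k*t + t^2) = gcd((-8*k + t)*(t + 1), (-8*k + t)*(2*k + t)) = -8*k + t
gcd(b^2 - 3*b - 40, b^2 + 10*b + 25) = b + 5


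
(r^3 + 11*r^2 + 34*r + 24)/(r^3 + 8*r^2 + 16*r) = (r^2 + 7*r + 6)/(r*(r + 4))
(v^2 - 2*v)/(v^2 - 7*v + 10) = v/(v - 5)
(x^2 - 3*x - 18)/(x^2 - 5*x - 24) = (x - 6)/(x - 8)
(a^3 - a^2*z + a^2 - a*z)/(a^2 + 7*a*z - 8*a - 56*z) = a*(a^2 - a*z + a - z)/(a^2 + 7*a*z - 8*a - 56*z)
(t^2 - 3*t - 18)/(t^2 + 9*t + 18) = (t - 6)/(t + 6)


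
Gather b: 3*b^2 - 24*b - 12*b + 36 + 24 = 3*b^2 - 36*b + 60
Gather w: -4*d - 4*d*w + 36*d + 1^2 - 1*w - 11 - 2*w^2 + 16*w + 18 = 32*d - 2*w^2 + w*(15 - 4*d) + 8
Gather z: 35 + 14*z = 14*z + 35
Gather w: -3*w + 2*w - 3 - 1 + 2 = -w - 2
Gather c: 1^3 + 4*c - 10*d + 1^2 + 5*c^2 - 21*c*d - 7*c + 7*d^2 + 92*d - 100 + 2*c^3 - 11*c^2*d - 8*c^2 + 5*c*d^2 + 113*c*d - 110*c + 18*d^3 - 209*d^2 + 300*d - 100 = 2*c^3 + c^2*(-11*d - 3) + c*(5*d^2 + 92*d - 113) + 18*d^3 - 202*d^2 + 382*d - 198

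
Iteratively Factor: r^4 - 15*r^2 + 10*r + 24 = (r - 2)*(r^3 + 2*r^2 - 11*r - 12) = (r - 3)*(r - 2)*(r^2 + 5*r + 4) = (r - 3)*(r - 2)*(r + 4)*(r + 1)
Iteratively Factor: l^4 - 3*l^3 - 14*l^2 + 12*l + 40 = (l + 2)*(l^3 - 5*l^2 - 4*l + 20) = (l + 2)^2*(l^2 - 7*l + 10) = (l - 2)*(l + 2)^2*(l - 5)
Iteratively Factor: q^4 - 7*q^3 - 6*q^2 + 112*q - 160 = (q - 4)*(q^3 - 3*q^2 - 18*q + 40) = (q - 4)*(q - 2)*(q^2 - q - 20) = (q - 4)*(q - 2)*(q + 4)*(q - 5)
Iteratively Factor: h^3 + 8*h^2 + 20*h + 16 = (h + 4)*(h^2 + 4*h + 4) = (h + 2)*(h + 4)*(h + 2)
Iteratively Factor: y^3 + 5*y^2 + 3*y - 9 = (y + 3)*(y^2 + 2*y - 3) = (y + 3)^2*(y - 1)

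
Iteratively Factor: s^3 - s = (s + 1)*(s^2 - s) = (s - 1)*(s + 1)*(s)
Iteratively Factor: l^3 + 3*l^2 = (l)*(l^2 + 3*l) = l^2*(l + 3)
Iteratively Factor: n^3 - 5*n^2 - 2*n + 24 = (n + 2)*(n^2 - 7*n + 12) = (n - 4)*(n + 2)*(n - 3)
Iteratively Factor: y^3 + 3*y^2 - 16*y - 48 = (y - 4)*(y^2 + 7*y + 12) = (y - 4)*(y + 4)*(y + 3)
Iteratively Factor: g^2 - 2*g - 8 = (g - 4)*(g + 2)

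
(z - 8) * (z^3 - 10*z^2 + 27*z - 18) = z^4 - 18*z^3 + 107*z^2 - 234*z + 144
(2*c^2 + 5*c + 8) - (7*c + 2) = 2*c^2 - 2*c + 6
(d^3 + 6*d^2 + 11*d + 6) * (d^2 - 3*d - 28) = d^5 + 3*d^4 - 35*d^3 - 195*d^2 - 326*d - 168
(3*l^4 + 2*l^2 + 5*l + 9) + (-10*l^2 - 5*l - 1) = 3*l^4 - 8*l^2 + 8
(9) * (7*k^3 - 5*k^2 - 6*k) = 63*k^3 - 45*k^2 - 54*k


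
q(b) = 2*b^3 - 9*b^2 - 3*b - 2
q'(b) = 6*b^2 - 18*b - 3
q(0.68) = -7.57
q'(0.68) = -12.47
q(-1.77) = -35.98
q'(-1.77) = 47.66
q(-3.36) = -169.39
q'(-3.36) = 125.22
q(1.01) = -12.15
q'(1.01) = -15.06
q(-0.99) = -9.79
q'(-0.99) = 20.70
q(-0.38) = -2.27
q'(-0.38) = 4.71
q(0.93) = -10.97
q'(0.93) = -14.55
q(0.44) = -4.89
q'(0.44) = -9.76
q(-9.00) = -2162.00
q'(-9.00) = 645.00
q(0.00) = -2.00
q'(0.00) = -3.00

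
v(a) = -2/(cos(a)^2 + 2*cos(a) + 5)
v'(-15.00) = 0.04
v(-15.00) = -0.49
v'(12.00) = 0.07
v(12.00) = -0.27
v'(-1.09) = 0.14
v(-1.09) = -0.33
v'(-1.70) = 0.15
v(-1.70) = -0.42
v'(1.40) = -0.16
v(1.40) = -0.37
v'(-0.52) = 0.07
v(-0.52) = -0.27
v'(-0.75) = 0.10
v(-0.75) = -0.29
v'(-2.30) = 0.06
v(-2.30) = -0.49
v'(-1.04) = 0.13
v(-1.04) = -0.32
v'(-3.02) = 0.00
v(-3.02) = -0.50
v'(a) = -2*(2*sin(a)*cos(a) + 2*sin(a))/(cos(a)^2 + 2*cos(a) + 5)^2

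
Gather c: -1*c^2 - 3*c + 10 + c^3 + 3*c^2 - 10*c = c^3 + 2*c^2 - 13*c + 10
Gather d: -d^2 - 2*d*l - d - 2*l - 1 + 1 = -d^2 + d*(-2*l - 1) - 2*l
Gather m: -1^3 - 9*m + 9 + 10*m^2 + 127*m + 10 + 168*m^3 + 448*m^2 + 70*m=168*m^3 + 458*m^2 + 188*m + 18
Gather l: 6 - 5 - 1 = 0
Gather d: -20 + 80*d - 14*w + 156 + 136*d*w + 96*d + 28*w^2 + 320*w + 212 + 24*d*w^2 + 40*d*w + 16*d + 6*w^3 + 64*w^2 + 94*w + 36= d*(24*w^2 + 176*w + 192) + 6*w^3 + 92*w^2 + 400*w + 384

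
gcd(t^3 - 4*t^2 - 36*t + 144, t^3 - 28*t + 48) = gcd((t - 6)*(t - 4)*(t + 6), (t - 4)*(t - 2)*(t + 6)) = t^2 + 2*t - 24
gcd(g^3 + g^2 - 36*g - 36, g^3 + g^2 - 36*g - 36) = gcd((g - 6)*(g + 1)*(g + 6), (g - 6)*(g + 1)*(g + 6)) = g^3 + g^2 - 36*g - 36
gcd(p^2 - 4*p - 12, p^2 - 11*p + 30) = p - 6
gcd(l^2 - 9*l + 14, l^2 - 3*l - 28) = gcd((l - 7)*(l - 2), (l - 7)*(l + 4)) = l - 7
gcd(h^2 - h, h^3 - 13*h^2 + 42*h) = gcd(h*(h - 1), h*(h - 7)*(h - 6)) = h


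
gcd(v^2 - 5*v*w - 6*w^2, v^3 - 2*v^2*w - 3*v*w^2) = v + w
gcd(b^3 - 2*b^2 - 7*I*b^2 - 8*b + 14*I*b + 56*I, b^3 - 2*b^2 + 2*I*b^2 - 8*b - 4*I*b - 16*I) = b^2 - 2*b - 8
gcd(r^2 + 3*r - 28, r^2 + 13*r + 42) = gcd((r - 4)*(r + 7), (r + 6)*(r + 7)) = r + 7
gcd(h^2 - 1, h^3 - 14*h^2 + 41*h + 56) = h + 1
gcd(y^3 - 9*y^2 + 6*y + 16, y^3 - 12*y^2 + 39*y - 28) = 1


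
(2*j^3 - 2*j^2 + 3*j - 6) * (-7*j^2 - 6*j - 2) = -14*j^5 + 2*j^4 - 13*j^3 + 28*j^2 + 30*j + 12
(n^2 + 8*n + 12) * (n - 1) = n^3 + 7*n^2 + 4*n - 12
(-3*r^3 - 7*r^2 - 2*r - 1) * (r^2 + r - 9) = -3*r^5 - 10*r^4 + 18*r^3 + 60*r^2 + 17*r + 9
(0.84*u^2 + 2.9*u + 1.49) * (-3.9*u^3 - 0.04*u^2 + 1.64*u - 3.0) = -3.276*u^5 - 11.3436*u^4 - 4.5494*u^3 + 2.1764*u^2 - 6.2564*u - 4.47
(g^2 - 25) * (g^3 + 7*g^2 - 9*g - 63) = g^5 + 7*g^4 - 34*g^3 - 238*g^2 + 225*g + 1575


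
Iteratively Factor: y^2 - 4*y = (y)*(y - 4)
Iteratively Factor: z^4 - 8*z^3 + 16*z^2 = (z - 4)*(z^3 - 4*z^2) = z*(z - 4)*(z^2 - 4*z) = z*(z - 4)^2*(z)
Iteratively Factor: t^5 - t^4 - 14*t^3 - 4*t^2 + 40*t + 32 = (t + 2)*(t^4 - 3*t^3 - 8*t^2 + 12*t + 16) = (t + 1)*(t + 2)*(t^3 - 4*t^2 - 4*t + 16) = (t - 4)*(t + 1)*(t + 2)*(t^2 - 4) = (t - 4)*(t + 1)*(t + 2)^2*(t - 2)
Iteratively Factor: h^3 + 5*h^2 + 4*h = (h + 1)*(h^2 + 4*h) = (h + 1)*(h + 4)*(h)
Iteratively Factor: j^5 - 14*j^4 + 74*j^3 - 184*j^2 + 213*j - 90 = (j - 3)*(j^4 - 11*j^3 + 41*j^2 - 61*j + 30) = (j - 5)*(j - 3)*(j^3 - 6*j^2 + 11*j - 6) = (j - 5)*(j - 3)^2*(j^2 - 3*j + 2) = (j - 5)*(j - 3)^2*(j - 2)*(j - 1)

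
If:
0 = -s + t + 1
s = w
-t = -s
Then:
No Solution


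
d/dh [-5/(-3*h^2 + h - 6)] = 5*(1 - 6*h)/(3*h^2 - h + 6)^2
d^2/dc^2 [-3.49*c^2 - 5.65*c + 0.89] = -6.98000000000000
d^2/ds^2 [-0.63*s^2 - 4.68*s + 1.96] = -1.26000000000000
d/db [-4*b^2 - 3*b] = -8*b - 3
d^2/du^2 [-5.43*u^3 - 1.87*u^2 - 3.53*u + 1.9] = -32.58*u - 3.74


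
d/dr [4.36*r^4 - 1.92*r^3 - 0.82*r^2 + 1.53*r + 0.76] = 17.44*r^3 - 5.76*r^2 - 1.64*r + 1.53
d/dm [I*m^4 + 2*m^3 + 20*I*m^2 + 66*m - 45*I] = 4*I*m^3 + 6*m^2 + 40*I*m + 66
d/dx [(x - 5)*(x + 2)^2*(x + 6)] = 4*x^3 + 15*x^2 - 44*x - 116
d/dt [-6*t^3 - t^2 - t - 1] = -18*t^2 - 2*t - 1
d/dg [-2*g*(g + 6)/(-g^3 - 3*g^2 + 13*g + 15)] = 2*(-g*(g + 6)*(3*g^2 + 6*g - 13) + 2*(g + 3)*(g^3 + 3*g^2 - 13*g - 15))/(g^3 + 3*g^2 - 13*g - 15)^2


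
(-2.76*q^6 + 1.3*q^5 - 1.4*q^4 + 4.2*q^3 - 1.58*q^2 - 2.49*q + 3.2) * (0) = 0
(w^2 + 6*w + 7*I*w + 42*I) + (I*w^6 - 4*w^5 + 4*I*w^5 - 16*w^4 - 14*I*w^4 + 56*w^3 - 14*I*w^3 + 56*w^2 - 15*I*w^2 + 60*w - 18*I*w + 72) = I*w^6 - 4*w^5 + 4*I*w^5 - 16*w^4 - 14*I*w^4 + 56*w^3 - 14*I*w^3 + 57*w^2 - 15*I*w^2 + 66*w - 11*I*w + 72 + 42*I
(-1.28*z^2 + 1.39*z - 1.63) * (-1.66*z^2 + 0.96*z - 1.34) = 2.1248*z^4 - 3.5362*z^3 + 5.7554*z^2 - 3.4274*z + 2.1842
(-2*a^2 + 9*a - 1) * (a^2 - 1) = -2*a^4 + 9*a^3 + a^2 - 9*a + 1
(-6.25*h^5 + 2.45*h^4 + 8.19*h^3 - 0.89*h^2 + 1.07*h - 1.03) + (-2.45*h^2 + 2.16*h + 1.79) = -6.25*h^5 + 2.45*h^4 + 8.19*h^3 - 3.34*h^2 + 3.23*h + 0.76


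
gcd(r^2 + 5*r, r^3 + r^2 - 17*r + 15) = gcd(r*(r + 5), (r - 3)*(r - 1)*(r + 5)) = r + 5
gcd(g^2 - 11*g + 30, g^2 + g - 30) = g - 5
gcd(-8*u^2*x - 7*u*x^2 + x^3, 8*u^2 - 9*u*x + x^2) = -8*u + x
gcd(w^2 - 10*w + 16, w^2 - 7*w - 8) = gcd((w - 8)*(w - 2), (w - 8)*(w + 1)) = w - 8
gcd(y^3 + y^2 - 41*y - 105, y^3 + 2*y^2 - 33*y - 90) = y^2 + 8*y + 15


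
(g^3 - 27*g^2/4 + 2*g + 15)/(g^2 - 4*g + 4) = (4*g^2 - 19*g - 30)/(4*(g - 2))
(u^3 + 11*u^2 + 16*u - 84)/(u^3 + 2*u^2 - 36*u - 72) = (u^2 + 5*u - 14)/(u^2 - 4*u - 12)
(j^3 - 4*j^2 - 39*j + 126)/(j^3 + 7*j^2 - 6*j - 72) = (j - 7)/(j + 4)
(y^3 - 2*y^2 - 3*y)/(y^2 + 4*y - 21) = y*(y + 1)/(y + 7)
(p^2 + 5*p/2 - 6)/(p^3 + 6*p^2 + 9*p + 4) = (p - 3/2)/(p^2 + 2*p + 1)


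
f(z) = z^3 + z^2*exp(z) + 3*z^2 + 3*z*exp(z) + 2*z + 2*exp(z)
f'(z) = z^2*exp(z) + 3*z^2 + 5*z*exp(z) + 6*z + 5*exp(z) + 2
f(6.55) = 45560.78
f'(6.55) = 56565.80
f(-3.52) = -13.37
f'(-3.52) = 18.04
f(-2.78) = -3.77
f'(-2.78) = 8.43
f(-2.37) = -1.15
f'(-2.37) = 4.52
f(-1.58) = 0.33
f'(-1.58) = -0.07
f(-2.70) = -3.13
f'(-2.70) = 7.59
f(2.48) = 224.83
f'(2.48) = 316.55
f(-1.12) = 0.08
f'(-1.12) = -0.74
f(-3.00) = -5.90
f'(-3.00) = 10.95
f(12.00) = 29623556.04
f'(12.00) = 34016257.41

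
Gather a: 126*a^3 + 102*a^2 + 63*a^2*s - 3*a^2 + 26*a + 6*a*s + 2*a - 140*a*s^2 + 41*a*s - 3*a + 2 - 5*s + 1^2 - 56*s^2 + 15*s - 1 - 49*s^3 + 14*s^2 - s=126*a^3 + a^2*(63*s + 99) + a*(-140*s^2 + 47*s + 25) - 49*s^3 - 42*s^2 + 9*s + 2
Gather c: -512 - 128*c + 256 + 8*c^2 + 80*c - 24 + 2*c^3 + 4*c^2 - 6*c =2*c^3 + 12*c^2 - 54*c - 280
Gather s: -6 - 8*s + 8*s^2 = 8*s^2 - 8*s - 6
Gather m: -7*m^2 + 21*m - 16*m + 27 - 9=-7*m^2 + 5*m + 18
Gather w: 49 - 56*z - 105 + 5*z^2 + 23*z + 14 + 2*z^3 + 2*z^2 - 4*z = 2*z^3 + 7*z^2 - 37*z - 42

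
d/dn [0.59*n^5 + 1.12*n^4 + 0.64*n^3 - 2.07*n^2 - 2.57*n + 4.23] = 2.95*n^4 + 4.48*n^3 + 1.92*n^2 - 4.14*n - 2.57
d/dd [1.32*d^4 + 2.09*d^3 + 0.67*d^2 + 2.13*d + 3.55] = 5.28*d^3 + 6.27*d^2 + 1.34*d + 2.13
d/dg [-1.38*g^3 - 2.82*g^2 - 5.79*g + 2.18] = -4.14*g^2 - 5.64*g - 5.79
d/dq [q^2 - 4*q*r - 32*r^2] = 2*q - 4*r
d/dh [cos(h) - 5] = -sin(h)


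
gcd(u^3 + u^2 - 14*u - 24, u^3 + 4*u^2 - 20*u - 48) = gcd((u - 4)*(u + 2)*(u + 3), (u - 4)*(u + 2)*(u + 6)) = u^2 - 2*u - 8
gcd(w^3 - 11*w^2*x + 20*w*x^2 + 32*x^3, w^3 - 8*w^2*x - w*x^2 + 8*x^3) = -w^2 + 7*w*x + 8*x^2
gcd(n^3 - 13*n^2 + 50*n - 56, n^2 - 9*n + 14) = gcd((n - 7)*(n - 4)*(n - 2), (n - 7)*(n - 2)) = n^2 - 9*n + 14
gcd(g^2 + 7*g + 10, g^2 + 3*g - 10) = g + 5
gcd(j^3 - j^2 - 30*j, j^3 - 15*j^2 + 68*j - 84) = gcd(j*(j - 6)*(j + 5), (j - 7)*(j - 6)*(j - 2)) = j - 6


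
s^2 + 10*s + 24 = (s + 4)*(s + 6)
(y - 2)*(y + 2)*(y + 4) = y^3 + 4*y^2 - 4*y - 16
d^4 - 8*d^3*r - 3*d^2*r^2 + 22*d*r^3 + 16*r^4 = (d - 8*r)*(d - 2*r)*(d + r)^2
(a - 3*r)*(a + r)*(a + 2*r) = a^3 - 7*a*r^2 - 6*r^3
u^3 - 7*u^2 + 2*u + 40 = (u - 5)*(u - 4)*(u + 2)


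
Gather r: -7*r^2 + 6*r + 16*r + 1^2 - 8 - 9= -7*r^2 + 22*r - 16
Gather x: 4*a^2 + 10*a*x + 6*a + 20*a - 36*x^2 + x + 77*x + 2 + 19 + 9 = 4*a^2 + 26*a - 36*x^2 + x*(10*a + 78) + 30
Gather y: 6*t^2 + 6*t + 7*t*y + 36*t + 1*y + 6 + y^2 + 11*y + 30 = 6*t^2 + 42*t + y^2 + y*(7*t + 12) + 36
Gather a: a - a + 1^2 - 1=0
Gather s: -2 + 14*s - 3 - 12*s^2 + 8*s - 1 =-12*s^2 + 22*s - 6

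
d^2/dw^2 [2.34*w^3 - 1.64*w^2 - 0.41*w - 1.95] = 14.04*w - 3.28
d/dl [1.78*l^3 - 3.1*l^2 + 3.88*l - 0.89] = 5.34*l^2 - 6.2*l + 3.88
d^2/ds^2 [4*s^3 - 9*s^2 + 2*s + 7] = 24*s - 18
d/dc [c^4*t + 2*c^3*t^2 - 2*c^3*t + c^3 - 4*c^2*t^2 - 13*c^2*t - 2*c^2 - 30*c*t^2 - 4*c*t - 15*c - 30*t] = 4*c^3*t + 6*c^2*t^2 - 6*c^2*t + 3*c^2 - 8*c*t^2 - 26*c*t - 4*c - 30*t^2 - 4*t - 15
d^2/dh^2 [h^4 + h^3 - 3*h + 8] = 6*h*(2*h + 1)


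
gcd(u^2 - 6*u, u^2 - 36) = u - 6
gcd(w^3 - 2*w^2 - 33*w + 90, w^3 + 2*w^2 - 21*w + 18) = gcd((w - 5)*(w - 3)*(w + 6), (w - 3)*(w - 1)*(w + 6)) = w^2 + 3*w - 18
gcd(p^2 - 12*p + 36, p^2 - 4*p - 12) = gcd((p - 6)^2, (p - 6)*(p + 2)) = p - 6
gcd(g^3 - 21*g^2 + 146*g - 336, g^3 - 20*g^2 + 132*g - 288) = g^2 - 14*g + 48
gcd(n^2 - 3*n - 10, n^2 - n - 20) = n - 5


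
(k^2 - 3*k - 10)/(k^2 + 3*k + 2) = (k - 5)/(k + 1)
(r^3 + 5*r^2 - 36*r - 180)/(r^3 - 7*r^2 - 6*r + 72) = (r^2 + 11*r + 30)/(r^2 - r - 12)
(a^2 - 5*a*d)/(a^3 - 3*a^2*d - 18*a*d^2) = (-a + 5*d)/(-a^2 + 3*a*d + 18*d^2)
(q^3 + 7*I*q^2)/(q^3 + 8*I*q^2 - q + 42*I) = q^2/(q^2 + I*q + 6)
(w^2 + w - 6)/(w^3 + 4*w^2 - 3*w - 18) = 1/(w + 3)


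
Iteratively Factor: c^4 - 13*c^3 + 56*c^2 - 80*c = (c - 4)*(c^3 - 9*c^2 + 20*c) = c*(c - 4)*(c^2 - 9*c + 20) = c*(c - 4)^2*(c - 5)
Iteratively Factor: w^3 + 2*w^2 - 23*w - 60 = (w - 5)*(w^2 + 7*w + 12) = (w - 5)*(w + 3)*(w + 4)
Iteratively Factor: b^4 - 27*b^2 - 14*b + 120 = (b - 2)*(b^3 + 2*b^2 - 23*b - 60) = (b - 2)*(b + 3)*(b^2 - b - 20) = (b - 2)*(b + 3)*(b + 4)*(b - 5)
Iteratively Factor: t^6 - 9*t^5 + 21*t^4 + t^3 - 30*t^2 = (t + 1)*(t^5 - 10*t^4 + 31*t^3 - 30*t^2) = (t - 5)*(t + 1)*(t^4 - 5*t^3 + 6*t^2) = t*(t - 5)*(t + 1)*(t^3 - 5*t^2 + 6*t) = t*(t - 5)*(t - 3)*(t + 1)*(t^2 - 2*t) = t*(t - 5)*(t - 3)*(t - 2)*(t + 1)*(t)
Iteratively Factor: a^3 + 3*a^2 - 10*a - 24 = (a + 2)*(a^2 + a - 12) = (a + 2)*(a + 4)*(a - 3)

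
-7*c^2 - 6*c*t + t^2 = (-7*c + t)*(c + t)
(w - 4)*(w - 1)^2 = w^3 - 6*w^2 + 9*w - 4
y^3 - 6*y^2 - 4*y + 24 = (y - 6)*(y - 2)*(y + 2)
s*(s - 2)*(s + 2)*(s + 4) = s^4 + 4*s^3 - 4*s^2 - 16*s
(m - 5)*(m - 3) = m^2 - 8*m + 15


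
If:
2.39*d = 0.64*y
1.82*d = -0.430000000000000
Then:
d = -0.24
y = -0.88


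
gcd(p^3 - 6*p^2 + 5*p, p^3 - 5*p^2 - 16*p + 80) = p - 5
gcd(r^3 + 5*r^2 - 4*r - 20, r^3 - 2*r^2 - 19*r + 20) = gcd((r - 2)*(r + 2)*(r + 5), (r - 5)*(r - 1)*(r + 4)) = 1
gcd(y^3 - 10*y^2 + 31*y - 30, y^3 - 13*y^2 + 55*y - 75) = y^2 - 8*y + 15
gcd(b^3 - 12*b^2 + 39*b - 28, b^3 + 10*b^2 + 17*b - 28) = b - 1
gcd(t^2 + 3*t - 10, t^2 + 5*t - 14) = t - 2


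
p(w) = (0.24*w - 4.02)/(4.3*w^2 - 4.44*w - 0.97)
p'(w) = (4.44 - 8.6*w)*(0.24*w - 4.02)/(4.3*w^2 - 4.44*w - 0.97)^2 + 0.24/(4.3*w^2 - 4.44*w - 0.97)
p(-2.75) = -0.11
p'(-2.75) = -0.06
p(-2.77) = -0.11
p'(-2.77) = -0.06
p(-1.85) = -0.20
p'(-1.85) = -0.18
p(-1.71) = -0.23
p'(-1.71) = -0.22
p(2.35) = -0.28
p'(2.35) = 0.38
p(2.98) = -0.14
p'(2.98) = 0.13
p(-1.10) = -0.47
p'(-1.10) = -0.69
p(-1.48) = -0.29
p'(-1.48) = -0.32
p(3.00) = -0.14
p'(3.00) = 0.13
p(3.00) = -0.14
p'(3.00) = 0.13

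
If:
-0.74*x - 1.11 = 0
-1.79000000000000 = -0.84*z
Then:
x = -1.50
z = 2.13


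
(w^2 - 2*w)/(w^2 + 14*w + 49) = w*(w - 2)/(w^2 + 14*w + 49)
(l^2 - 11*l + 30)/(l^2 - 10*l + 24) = (l - 5)/(l - 4)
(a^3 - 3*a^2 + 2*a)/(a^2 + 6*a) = (a^2 - 3*a + 2)/(a + 6)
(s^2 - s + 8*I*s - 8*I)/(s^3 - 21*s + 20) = (s + 8*I)/(s^2 + s - 20)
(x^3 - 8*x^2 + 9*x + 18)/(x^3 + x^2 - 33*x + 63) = (x^2 - 5*x - 6)/(x^2 + 4*x - 21)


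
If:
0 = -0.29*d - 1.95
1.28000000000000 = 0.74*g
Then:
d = -6.72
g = 1.73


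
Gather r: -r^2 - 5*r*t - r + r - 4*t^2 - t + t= -r^2 - 5*r*t - 4*t^2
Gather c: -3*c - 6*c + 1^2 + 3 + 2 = 6 - 9*c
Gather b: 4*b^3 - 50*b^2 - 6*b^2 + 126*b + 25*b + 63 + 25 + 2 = 4*b^3 - 56*b^2 + 151*b + 90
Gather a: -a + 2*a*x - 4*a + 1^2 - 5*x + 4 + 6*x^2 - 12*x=a*(2*x - 5) + 6*x^2 - 17*x + 5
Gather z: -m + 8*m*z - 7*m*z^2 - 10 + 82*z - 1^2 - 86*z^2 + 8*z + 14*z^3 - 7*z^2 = -m + 14*z^3 + z^2*(-7*m - 93) + z*(8*m + 90) - 11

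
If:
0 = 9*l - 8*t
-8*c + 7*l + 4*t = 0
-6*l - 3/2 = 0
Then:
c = -23/64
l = -1/4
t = -9/32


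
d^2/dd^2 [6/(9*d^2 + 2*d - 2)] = 12*(-81*d^2 - 18*d + 4*(9*d + 1)^2 + 18)/(9*d^2 + 2*d - 2)^3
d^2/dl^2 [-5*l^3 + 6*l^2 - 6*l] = 12 - 30*l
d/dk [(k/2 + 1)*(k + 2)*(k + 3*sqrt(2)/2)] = (k/2 + 1)*(3*k + 2 + 3*sqrt(2))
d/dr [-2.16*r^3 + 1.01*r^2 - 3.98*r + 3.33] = -6.48*r^2 + 2.02*r - 3.98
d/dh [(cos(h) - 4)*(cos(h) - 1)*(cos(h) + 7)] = (-3*cos(h)^2 - 4*cos(h) + 31)*sin(h)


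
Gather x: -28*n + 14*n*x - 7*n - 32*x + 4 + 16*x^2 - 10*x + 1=-35*n + 16*x^2 + x*(14*n - 42) + 5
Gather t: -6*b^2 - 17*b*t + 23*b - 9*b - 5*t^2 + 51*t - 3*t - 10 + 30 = -6*b^2 + 14*b - 5*t^2 + t*(48 - 17*b) + 20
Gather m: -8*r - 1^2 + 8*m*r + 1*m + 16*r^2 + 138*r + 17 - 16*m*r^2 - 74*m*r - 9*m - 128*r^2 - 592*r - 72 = m*(-16*r^2 - 66*r - 8) - 112*r^2 - 462*r - 56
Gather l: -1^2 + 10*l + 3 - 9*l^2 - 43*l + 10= -9*l^2 - 33*l + 12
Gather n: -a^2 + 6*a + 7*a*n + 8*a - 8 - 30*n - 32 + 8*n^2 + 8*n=-a^2 + 14*a + 8*n^2 + n*(7*a - 22) - 40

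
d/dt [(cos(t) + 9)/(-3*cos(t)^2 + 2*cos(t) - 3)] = 3*(sin(t)^2 - 18*cos(t) + 6)*sin(t)/(3*sin(t)^2 + 2*cos(t) - 6)^2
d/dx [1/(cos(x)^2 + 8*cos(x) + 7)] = 2*(cos(x) + 4)*sin(x)/(cos(x)^2 + 8*cos(x) + 7)^2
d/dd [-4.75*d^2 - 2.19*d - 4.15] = -9.5*d - 2.19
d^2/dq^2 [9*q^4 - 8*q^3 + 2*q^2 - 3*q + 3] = 108*q^2 - 48*q + 4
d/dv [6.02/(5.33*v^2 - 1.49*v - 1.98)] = (8.9698 - 64.1732*v)/(-5.33*v^2 + 1.49*v + 1.98)^2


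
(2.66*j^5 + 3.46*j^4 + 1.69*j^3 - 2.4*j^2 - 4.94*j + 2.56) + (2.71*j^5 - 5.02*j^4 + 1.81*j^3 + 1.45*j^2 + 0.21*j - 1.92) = 5.37*j^5 - 1.56*j^4 + 3.5*j^3 - 0.95*j^2 - 4.73*j + 0.64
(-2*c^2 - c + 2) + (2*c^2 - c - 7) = -2*c - 5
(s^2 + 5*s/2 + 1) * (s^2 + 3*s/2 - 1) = s^4 + 4*s^3 + 15*s^2/4 - s - 1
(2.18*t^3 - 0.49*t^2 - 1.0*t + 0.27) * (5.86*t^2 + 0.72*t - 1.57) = 12.7748*t^5 - 1.3018*t^4 - 9.6354*t^3 + 1.6315*t^2 + 1.7644*t - 0.4239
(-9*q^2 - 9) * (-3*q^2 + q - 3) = 27*q^4 - 9*q^3 + 54*q^2 - 9*q + 27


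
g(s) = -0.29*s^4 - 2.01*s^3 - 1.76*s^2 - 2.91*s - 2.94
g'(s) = -1.16*s^3 - 6.03*s^2 - 3.52*s - 2.91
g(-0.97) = -0.20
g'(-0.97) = -4.11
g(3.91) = -229.16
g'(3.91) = -178.20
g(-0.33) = -2.10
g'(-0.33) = -2.36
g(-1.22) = 1.00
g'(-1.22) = -5.48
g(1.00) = -9.91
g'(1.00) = -13.62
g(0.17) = -3.50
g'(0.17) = -3.69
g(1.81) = -29.00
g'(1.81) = -35.91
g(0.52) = -5.23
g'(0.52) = -6.53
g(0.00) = -2.94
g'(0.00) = -2.91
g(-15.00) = -8252.79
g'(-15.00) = 2608.14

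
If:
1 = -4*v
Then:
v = -1/4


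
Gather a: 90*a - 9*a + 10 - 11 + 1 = 81*a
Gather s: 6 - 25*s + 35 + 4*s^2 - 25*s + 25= 4*s^2 - 50*s + 66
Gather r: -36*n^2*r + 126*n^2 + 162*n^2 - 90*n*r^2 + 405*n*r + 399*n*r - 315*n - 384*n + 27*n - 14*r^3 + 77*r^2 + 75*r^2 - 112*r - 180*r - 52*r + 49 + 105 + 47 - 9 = 288*n^2 - 672*n - 14*r^3 + r^2*(152 - 90*n) + r*(-36*n^2 + 804*n - 344) + 192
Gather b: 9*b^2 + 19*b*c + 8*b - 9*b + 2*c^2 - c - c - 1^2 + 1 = 9*b^2 + b*(19*c - 1) + 2*c^2 - 2*c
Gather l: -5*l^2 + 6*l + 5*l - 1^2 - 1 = -5*l^2 + 11*l - 2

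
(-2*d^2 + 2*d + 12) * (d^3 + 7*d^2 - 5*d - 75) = -2*d^5 - 12*d^4 + 36*d^3 + 224*d^2 - 210*d - 900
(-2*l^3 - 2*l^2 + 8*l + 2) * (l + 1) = -2*l^4 - 4*l^3 + 6*l^2 + 10*l + 2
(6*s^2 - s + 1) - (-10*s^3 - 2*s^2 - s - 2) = 10*s^3 + 8*s^2 + 3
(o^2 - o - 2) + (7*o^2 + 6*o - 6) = 8*o^2 + 5*o - 8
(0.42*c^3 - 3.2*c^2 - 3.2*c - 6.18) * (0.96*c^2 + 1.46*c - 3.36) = 0.4032*c^5 - 2.4588*c^4 - 9.1552*c^3 + 0.147200000000002*c^2 + 1.7292*c + 20.7648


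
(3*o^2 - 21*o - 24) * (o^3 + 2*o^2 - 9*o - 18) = 3*o^5 - 15*o^4 - 93*o^3 + 87*o^2 + 594*o + 432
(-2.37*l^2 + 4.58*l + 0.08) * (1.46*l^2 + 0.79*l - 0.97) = -3.4602*l^4 + 4.8145*l^3 + 6.0339*l^2 - 4.3794*l - 0.0776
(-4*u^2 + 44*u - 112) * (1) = -4*u^2 + 44*u - 112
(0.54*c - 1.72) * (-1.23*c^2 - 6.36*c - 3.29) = -0.6642*c^3 - 1.3188*c^2 + 9.1626*c + 5.6588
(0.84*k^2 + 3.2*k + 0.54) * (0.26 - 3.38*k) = -2.8392*k^3 - 10.5976*k^2 - 0.9932*k + 0.1404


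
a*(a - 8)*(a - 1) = a^3 - 9*a^2 + 8*a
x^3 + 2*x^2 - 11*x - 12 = (x - 3)*(x + 1)*(x + 4)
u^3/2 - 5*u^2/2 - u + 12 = (u/2 + 1)*(u - 4)*(u - 3)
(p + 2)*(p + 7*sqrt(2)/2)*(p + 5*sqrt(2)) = p^3 + 2*p^2 + 17*sqrt(2)*p^2/2 + 17*sqrt(2)*p + 35*p + 70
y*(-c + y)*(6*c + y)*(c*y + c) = -6*c^3*y^2 - 6*c^3*y + 5*c^2*y^3 + 5*c^2*y^2 + c*y^4 + c*y^3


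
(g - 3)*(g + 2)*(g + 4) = g^3 + 3*g^2 - 10*g - 24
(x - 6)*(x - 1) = x^2 - 7*x + 6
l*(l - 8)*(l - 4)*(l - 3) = l^4 - 15*l^3 + 68*l^2 - 96*l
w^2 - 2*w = w*(w - 2)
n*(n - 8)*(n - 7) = n^3 - 15*n^2 + 56*n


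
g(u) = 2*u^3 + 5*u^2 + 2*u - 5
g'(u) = 6*u^2 + 10*u + 2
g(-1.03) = -3.94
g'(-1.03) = -1.93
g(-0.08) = -5.13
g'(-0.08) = 1.24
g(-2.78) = -14.89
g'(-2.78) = 20.57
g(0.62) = -1.36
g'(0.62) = 10.51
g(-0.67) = -4.70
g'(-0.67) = -2.01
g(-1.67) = -3.71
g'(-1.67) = 2.03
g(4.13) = 229.43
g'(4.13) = 145.64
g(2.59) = 68.47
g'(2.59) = 68.15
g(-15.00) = -5660.00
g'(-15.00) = 1202.00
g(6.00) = 619.00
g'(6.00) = 278.00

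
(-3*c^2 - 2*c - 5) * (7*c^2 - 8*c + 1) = -21*c^4 + 10*c^3 - 22*c^2 + 38*c - 5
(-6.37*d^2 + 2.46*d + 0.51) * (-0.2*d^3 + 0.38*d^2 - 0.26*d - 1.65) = 1.274*d^5 - 2.9126*d^4 + 2.489*d^3 + 10.0647*d^2 - 4.1916*d - 0.8415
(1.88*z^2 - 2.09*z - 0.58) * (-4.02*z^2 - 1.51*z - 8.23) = -7.5576*z^4 + 5.563*z^3 - 9.9849*z^2 + 18.0765*z + 4.7734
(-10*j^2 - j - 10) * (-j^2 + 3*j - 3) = 10*j^4 - 29*j^3 + 37*j^2 - 27*j + 30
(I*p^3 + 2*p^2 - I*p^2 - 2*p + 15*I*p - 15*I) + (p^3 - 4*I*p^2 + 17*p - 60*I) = p^3 + I*p^3 + 2*p^2 - 5*I*p^2 + 15*p + 15*I*p - 75*I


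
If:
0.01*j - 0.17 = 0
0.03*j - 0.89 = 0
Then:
No Solution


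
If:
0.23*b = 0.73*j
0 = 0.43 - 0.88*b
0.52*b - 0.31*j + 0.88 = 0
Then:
No Solution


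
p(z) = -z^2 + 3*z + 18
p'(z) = 3 - 2*z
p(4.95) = 8.35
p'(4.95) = -6.90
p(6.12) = -1.09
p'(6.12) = -9.24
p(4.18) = 13.07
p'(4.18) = -5.36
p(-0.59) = 15.88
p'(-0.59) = 4.18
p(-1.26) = 12.63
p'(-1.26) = 5.52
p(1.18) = 20.15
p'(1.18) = 0.64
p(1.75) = 20.19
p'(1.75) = -0.50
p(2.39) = 19.46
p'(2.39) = -1.78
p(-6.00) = -36.00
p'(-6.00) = 15.00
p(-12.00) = -162.00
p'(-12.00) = 27.00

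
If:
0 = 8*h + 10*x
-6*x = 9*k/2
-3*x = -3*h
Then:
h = 0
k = 0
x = 0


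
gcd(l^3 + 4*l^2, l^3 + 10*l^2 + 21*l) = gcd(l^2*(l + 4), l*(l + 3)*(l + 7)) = l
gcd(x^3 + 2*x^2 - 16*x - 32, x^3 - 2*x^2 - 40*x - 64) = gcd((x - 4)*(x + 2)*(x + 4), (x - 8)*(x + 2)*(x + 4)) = x^2 + 6*x + 8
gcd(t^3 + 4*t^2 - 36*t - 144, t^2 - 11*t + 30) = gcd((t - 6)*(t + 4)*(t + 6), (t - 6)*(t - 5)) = t - 6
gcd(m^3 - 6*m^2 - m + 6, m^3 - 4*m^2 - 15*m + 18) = m^2 - 7*m + 6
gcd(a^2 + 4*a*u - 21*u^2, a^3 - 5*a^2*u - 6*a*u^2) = 1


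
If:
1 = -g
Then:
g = -1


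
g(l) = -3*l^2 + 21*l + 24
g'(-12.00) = 93.00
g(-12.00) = -660.00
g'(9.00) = -33.00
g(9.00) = -30.00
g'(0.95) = 15.30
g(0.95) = 41.24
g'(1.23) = 13.62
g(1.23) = 45.29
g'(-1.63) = 30.78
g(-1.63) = -18.20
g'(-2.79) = 37.74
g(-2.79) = -57.94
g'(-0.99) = 26.94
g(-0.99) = 0.27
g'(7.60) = -24.60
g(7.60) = 10.32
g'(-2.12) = 33.72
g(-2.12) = -34.00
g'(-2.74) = 37.44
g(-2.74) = -56.06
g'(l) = 21 - 6*l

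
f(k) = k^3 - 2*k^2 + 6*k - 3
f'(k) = 3*k^2 - 4*k + 6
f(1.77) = 6.90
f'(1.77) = 8.32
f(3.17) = 27.78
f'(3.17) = 23.47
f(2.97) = 23.38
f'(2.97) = 20.58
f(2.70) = 18.30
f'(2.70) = 17.07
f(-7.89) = -666.01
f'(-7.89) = 224.32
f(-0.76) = -9.15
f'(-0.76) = 10.77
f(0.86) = 1.32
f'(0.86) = 4.78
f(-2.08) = -33.13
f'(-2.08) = 27.30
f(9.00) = 618.00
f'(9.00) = 213.00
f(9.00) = 618.00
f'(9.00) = 213.00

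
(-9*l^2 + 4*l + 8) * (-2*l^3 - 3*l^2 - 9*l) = 18*l^5 + 19*l^4 + 53*l^3 - 60*l^2 - 72*l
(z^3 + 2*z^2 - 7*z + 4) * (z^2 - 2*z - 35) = z^5 - 46*z^3 - 52*z^2 + 237*z - 140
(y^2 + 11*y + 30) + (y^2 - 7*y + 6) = 2*y^2 + 4*y + 36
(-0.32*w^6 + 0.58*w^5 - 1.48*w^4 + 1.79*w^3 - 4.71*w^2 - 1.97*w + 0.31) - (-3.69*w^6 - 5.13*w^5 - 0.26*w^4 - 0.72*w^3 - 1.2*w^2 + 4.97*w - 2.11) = 3.37*w^6 + 5.71*w^5 - 1.22*w^4 + 2.51*w^3 - 3.51*w^2 - 6.94*w + 2.42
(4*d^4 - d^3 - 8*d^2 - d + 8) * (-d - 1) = -4*d^5 - 3*d^4 + 9*d^3 + 9*d^2 - 7*d - 8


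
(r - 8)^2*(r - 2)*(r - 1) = r^4 - 19*r^3 + 114*r^2 - 224*r + 128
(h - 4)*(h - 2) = h^2 - 6*h + 8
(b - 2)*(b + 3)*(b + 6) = b^3 + 7*b^2 - 36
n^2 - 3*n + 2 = (n - 2)*(n - 1)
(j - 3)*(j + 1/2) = j^2 - 5*j/2 - 3/2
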